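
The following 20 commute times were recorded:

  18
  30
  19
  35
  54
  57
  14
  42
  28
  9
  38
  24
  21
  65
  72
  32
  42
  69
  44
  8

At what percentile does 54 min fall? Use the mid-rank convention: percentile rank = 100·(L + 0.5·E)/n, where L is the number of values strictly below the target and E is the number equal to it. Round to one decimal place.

Sorted: 8, 9, 14, 18, 19, 21, 24, 28, 30, 32, 35, 38, 42, 42, 44, 54, 57, 65, 69, 72.
Count below 54: L = 15; count equal: E = 1; n = 20.
Percentile rank = 100·(15 + 0.5·1)/20 = 100·15.5/20 = 77.5.

77.5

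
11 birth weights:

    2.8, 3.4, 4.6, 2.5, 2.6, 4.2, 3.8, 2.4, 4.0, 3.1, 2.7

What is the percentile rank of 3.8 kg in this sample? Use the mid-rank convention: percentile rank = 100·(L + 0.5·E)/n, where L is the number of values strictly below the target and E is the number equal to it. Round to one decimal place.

68.2

Sorted: 2.4, 2.5, 2.6, 2.7, 2.8, 3.1, 3.4, 3.8, 4.0, 4.2, 4.6.
Count below 3.8: L = 7; count equal: E = 1; n = 11.
Percentile rank = 100·(7 + 0.5·1)/11 = 100·7.5/11 = 68.18.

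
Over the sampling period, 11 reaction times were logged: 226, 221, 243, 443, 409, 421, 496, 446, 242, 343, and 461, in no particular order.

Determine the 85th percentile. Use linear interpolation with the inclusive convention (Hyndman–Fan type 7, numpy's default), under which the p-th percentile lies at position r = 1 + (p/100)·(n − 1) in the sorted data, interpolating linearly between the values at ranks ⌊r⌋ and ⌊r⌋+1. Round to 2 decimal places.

453.50

Sorted: 221, 226, 242, 243, 343, 409, 421, 443, 446, 461, 496.
n = 11.
r = 1 + (85/100)·(11 − 1) = 1 + 8.5 = 9.5.
Rank 9 is 446 and rank 10 is 461.
Interpolate: 446 + 0.5·(461 − 446) = 446 + 0.5·15 = 453.5.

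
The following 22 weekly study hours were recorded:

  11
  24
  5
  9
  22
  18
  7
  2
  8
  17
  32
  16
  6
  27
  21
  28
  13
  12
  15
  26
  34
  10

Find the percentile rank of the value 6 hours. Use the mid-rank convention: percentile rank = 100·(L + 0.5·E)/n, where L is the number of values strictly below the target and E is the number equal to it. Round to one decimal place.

11.4

Sorted: 2, 5, 6, 7, 8, 9, 10, 11, 12, 13, 15, 16, 17, 18, 21, 22, 24, 26, 27, 28, 32, 34.
Count below 6: L = 2; count equal: E = 1; n = 22.
Percentile rank = 100·(2 + 0.5·1)/22 = 100·2.5/22 = 11.36.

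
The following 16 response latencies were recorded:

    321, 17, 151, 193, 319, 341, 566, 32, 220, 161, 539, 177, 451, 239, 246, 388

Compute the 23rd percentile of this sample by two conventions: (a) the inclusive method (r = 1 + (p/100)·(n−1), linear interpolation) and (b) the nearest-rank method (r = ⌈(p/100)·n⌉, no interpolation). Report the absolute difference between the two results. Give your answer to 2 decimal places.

7.20

Sorted: 17, 32, 151, 161, 177, 193, 220, 239, 246, 319, 321, 341, 388, 451, 539, 566.
n = 16.
(a) r = 4.45; between ranks 4 (161) and 5 (177): 168.2.
(b) the nearest-rank method: rank 4 → 161.
|168.2 − 161| = 7.2.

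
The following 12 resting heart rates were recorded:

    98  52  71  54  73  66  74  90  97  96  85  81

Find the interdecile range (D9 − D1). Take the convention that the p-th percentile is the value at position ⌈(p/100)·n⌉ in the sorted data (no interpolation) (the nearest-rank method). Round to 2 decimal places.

43.00

Sorted: 52, 54, 66, 71, 73, 74, 81, 85, 90, 96, 97, 98.
n = 12.
P10: rank ⌈10/100·12⌉ = 2 → 54.
P90: rank ⌈90/100·12⌉ = 11 → 97.
Difference: 97 − 54 = 43.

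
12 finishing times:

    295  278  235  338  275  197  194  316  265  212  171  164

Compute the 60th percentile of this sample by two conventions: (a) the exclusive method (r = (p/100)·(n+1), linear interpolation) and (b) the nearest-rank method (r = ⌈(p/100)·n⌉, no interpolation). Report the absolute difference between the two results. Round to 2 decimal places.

Sorted: 164, 171, 194, 197, 212, 235, 265, 275, 278, 295, 316, 338.
n = 12.
(a) r = 7.8; between ranks 7 (265) and 8 (275): 273.
(b) the nearest-rank method: rank 8 → 275.
|273 − 275| = 2.

2.00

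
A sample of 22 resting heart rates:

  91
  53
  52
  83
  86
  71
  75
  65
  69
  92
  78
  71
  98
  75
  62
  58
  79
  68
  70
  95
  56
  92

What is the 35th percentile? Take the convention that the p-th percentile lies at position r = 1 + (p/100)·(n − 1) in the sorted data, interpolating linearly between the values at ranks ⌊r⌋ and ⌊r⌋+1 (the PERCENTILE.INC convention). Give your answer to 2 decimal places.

Sorted: 52, 53, 56, 58, 62, 65, 68, 69, 70, 71, 71, 75, 75, 78, 79, 83, 86, 91, 92, 92, 95, 98.
n = 22.
r = 1 + (35/100)·(22 − 1) = 1 + 7.35 = 8.35.
Rank 8 is 69 and rank 9 is 70.
Interpolate: 69 + 0.35·(70 − 69) = 69 + 0.35·1 = 69.35.

69.35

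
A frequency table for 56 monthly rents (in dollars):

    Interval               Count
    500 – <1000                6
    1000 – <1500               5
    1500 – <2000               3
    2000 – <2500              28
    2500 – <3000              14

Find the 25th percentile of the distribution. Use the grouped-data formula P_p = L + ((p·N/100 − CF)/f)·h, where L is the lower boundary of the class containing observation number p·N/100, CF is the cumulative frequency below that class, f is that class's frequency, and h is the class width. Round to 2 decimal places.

2000.00

N = 56; target position k = 25/100 · 56 = 14.
Cumulative frequencies: 6, 11, 14, 42, 56.
Observation 14 falls in the class 1500 – <2000.
L = 1500, CF = 11, f = 3, h = 500.
P25 = 1500 + ((14 − 11)/3)·500 = 1500 + 500 = 2000.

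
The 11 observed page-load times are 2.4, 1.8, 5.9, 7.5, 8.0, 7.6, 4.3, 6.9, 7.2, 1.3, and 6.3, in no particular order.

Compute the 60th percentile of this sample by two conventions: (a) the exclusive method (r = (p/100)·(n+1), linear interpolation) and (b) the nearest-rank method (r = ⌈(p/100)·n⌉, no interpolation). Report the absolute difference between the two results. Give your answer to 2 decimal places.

Sorted: 1.3, 1.8, 2.4, 4.3, 5.9, 6.3, 6.9, 7.2, 7.5, 7.6, 8.0.
n = 11.
(a) r = 7.2; between ranks 7 (6.9) and 8 (7.2): 6.96.
(b) the nearest-rank method: rank 7 → 6.9.
|6.96 − 6.9| = 0.06.

0.06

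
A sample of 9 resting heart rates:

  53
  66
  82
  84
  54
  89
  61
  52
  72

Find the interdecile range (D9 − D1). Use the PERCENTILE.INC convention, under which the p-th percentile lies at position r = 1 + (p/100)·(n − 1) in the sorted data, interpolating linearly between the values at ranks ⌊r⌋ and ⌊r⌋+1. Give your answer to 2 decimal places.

Sorted: 52, 53, 54, 61, 66, 72, 82, 84, 89.
n = 9.
P10: r = 1.8; ranks 1–2 are 52, 53; interpolating gives 52.8.
P90: r = 8.2; ranks 8–9 are 84, 89; interpolating gives 85.
Difference: 85 − 52.8 = 32.2.

32.20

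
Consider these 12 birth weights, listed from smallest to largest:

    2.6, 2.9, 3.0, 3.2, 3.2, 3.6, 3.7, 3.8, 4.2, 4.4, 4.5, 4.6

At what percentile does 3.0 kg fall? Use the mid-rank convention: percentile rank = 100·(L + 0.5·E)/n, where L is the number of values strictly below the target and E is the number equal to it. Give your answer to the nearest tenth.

Count below 3.0: L = 2; count equal: E = 1; n = 12.
Percentile rank = 100·(2 + 0.5·1)/12 = 100·2.5/12 = 20.83.

20.8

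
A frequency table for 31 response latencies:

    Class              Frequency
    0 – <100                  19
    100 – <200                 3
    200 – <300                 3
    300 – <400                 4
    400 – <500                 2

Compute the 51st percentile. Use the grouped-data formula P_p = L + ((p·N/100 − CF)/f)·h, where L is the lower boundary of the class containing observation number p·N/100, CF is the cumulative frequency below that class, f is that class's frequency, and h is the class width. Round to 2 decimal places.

83.21

N = 31; target position k = 51/100 · 31 = 15.81.
Cumulative frequencies: 19, 22, 25, 29, 31.
Observation 15.81 falls in the class 0 – <100.
L = 0, CF = 0, f = 19, h = 100.
P51 = 0 + ((15.81 − 0)/19)·100 = 0 + 83.2105 = 83.2105.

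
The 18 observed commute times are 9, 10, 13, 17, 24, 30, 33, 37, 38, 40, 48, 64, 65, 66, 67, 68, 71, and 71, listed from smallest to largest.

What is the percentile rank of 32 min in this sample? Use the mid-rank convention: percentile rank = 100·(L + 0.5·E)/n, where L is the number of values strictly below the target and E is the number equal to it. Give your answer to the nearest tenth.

Count below 32: L = 6; count equal: E = 0; n = 18.
Percentile rank = 100·(6 + 0.5·0)/18 = 100·6/18 = 33.33.

33.3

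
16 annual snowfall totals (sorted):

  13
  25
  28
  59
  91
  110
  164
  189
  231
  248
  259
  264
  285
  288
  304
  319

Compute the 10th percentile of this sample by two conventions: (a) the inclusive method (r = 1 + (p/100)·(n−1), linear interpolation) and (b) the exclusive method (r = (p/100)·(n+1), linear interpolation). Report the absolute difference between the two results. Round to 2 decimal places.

5.10

n = 16.
(a) r = 2.5; between ranks 2 (25) and 3 (28): 26.5.
(b) r = 1.7; between ranks 1 (13) and 2 (25): 21.4.
|26.5 − 21.4| = 5.1.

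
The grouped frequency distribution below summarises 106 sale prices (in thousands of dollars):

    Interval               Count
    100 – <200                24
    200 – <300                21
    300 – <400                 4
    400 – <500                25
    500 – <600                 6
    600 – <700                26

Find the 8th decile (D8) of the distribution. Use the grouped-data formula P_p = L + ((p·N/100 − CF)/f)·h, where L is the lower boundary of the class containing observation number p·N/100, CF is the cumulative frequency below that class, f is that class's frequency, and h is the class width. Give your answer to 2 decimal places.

618.46

N = 106; target position k = 80/100 · 106 = 84.8.
Cumulative frequencies: 24, 45, 49, 74, 80, 106.
Observation 84.8 falls in the class 600 – <700.
L = 600, CF = 80, f = 26, h = 100.
P80 = 600 + ((84.8 − 80)/26)·100 = 600 + 18.4615 = 618.462.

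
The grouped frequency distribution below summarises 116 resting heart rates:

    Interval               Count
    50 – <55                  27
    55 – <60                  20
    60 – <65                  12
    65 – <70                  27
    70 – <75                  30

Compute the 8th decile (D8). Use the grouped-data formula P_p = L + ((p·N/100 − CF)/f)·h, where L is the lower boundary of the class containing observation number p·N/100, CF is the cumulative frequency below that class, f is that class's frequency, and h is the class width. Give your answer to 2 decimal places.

71.13

N = 116; target position k = 80/100 · 116 = 92.8.
Cumulative frequencies: 27, 47, 59, 86, 116.
Observation 92.8 falls in the class 70 – <75.
L = 70, CF = 86, f = 30, h = 5.
P80 = 70 + ((92.8 − 86)/30)·5 = 70 + 1.13333 = 71.1333.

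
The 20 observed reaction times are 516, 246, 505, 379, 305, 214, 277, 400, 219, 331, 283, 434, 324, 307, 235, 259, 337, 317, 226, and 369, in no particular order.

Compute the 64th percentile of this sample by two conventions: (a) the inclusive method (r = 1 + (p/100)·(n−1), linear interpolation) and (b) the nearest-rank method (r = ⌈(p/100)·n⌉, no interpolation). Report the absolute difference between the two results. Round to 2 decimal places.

Sorted: 214, 219, 226, 235, 246, 259, 277, 283, 305, 307, 317, 324, 331, 337, 369, 379, 400, 434, 505, 516.
n = 20.
(a) r = 13.16; between ranks 13 (331) and 14 (337): 331.96.
(b) the nearest-rank method: rank 13 → 331.
|331.96 − 331| = 0.96.

0.96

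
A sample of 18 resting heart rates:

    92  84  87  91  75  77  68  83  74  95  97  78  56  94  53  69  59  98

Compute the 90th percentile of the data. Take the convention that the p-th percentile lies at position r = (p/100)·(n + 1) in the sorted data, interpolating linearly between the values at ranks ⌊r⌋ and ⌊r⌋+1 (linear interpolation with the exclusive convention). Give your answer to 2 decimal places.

97.10

Sorted: 53, 56, 59, 68, 69, 74, 75, 77, 78, 83, 84, 87, 91, 92, 94, 95, 97, 98.
n = 18.
r = (90/100)·(18 + 1) = 17.1.
Rank 17 is 97 and rank 18 is 98.
Interpolate: 97 + 0.1·(98 − 97) = 97 + 0.1·1 = 97.1.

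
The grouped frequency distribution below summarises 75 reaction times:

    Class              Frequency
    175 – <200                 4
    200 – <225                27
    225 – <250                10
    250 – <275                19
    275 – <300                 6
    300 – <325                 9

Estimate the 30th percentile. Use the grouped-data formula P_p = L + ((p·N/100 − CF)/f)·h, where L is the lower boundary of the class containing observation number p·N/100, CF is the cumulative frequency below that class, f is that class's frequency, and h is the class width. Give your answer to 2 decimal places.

N = 75; target position k = 30/100 · 75 = 22.5.
Cumulative frequencies: 4, 31, 41, 60, 66, 75.
Observation 22.5 falls in the class 200 – <225.
L = 200, CF = 4, f = 27, h = 25.
P30 = 200 + ((22.5 − 4)/27)·25 = 200 + 17.1296 = 217.13.

217.13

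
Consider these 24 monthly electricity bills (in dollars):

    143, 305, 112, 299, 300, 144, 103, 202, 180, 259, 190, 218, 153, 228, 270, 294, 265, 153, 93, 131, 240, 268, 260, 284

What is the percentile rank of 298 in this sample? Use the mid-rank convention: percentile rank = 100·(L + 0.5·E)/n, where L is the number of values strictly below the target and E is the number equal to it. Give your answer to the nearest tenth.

87.5

Sorted: 93, 103, 112, 131, 143, 144, 153, 153, 180, 190, 202, 218, 228, 240, 259, 260, 265, 268, 270, 284, 294, 299, 300, 305.
Count below 298: L = 21; count equal: E = 0; n = 24.
Percentile rank = 100·(21 + 0.5·0)/24 = 100·21/24 = 87.5.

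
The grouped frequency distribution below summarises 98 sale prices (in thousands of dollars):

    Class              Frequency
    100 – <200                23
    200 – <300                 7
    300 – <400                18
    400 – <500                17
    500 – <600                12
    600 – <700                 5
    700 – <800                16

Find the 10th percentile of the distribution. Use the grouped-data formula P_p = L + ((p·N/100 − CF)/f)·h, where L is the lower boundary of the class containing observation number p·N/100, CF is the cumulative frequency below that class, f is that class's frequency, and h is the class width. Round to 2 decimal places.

142.61

N = 98; target position k = 10/100 · 98 = 9.8.
Cumulative frequencies: 23, 30, 48, 65, 77, 82, 98.
Observation 9.8 falls in the class 100 – <200.
L = 100, CF = 0, f = 23, h = 100.
P10 = 100 + ((9.8 − 0)/23)·100 = 100 + 42.6087 = 142.609.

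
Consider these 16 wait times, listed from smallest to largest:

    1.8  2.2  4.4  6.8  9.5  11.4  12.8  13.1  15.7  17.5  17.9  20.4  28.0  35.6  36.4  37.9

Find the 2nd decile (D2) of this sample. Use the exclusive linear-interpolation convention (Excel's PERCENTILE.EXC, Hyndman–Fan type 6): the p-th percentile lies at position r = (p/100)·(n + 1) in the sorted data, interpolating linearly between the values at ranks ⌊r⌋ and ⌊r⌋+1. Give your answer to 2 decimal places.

n = 16.
r = (20/100)·(16 + 1) = 3.4.
Rank 3 is 4.4 and rank 4 is 6.8.
Interpolate: 4.4 + 0.4·(6.8 − 4.4) = 4.4 + 0.4·2.4 = 5.36.

5.36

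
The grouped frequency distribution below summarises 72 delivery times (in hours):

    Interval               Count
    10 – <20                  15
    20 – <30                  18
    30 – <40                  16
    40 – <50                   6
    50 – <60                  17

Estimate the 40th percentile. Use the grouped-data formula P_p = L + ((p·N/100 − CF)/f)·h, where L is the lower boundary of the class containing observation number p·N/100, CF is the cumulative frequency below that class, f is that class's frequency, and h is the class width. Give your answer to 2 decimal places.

27.67

N = 72; target position k = 40/100 · 72 = 28.8.
Cumulative frequencies: 15, 33, 49, 55, 72.
Observation 28.8 falls in the class 20 – <30.
L = 20, CF = 15, f = 18, h = 10.
P40 = 20 + ((28.8 − 15)/18)·10 = 20 + 7.66667 = 27.6667.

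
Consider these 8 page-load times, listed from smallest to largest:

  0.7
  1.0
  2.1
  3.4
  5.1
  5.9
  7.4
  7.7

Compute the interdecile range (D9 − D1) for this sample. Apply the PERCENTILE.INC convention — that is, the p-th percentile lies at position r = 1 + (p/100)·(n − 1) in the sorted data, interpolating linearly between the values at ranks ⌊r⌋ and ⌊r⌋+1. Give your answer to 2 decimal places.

n = 8.
P10: r = 1.7; ranks 1–2 are 0.7, 1.0; interpolating gives 0.91.
P90: r = 7.3; ranks 7–8 are 7.4, 7.7; interpolating gives 7.49.
Difference: 7.49 − 0.91 = 6.58.

6.58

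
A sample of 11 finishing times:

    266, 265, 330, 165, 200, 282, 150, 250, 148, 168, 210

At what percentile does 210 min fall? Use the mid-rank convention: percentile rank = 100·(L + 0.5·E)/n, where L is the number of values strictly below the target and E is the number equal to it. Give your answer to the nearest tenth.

50.0

Sorted: 148, 150, 165, 168, 200, 210, 250, 265, 266, 282, 330.
Count below 210: L = 5; count equal: E = 1; n = 11.
Percentile rank = 100·(5 + 0.5·1)/11 = 100·5.5/11 = 50.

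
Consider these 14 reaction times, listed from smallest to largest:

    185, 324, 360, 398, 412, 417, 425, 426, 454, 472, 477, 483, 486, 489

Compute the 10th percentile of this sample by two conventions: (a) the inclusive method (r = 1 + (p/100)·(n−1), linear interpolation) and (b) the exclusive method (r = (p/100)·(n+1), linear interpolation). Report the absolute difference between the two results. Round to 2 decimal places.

80.30

n = 14.
(a) r = 2.3; between ranks 2 (324) and 3 (360): 334.8.
(b) r = 1.5; between ranks 1 (185) and 2 (324): 254.5.
|334.8 − 254.5| = 80.3.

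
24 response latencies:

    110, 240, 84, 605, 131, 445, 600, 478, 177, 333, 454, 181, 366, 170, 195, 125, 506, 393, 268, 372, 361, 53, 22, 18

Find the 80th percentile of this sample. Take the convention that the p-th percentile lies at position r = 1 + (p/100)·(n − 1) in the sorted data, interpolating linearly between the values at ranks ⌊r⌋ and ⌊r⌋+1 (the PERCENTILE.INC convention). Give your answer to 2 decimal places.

448.60

Sorted: 18, 22, 53, 84, 110, 125, 131, 170, 177, 181, 195, 240, 268, 333, 361, 366, 372, 393, 445, 454, 478, 506, 600, 605.
n = 24.
r = 1 + (80/100)·(24 − 1) = 1 + 18.4 = 19.4.
Rank 19 is 445 and rank 20 is 454.
Interpolate: 445 + 0.4·(454 − 445) = 445 + 0.4·9 = 448.6.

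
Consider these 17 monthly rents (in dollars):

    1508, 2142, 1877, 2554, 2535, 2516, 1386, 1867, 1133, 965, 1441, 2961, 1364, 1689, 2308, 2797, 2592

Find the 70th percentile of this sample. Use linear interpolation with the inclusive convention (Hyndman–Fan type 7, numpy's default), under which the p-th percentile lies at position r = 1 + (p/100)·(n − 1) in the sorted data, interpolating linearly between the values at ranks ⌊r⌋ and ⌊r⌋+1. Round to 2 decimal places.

Sorted: 965, 1133, 1364, 1386, 1441, 1508, 1689, 1867, 1877, 2142, 2308, 2516, 2535, 2554, 2592, 2797, 2961.
n = 17.
r = 1 + (70/100)·(17 − 1) = 1 + 11.2 = 12.2.
Rank 12 is 2516 and rank 13 is 2535.
Interpolate: 2516 + 0.2·(2535 − 2516) = 2516 + 0.2·19 = 2519.8.

2519.80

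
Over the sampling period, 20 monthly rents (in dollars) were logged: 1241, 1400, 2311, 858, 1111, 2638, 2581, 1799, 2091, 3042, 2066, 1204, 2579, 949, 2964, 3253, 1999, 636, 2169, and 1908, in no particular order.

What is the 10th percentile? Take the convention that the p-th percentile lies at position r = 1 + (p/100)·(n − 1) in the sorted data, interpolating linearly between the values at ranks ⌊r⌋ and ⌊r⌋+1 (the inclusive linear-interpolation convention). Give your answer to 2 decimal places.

Sorted: 636, 858, 949, 1111, 1204, 1241, 1400, 1799, 1908, 1999, 2066, 2091, 2169, 2311, 2579, 2581, 2638, 2964, 3042, 3253.
n = 20.
r = 1 + (10/100)·(20 − 1) = 1 + 1.9 = 2.9.
Rank 2 is 858 and rank 3 is 949.
Interpolate: 858 + 0.9·(949 − 858) = 858 + 0.9·91 = 939.9.

939.90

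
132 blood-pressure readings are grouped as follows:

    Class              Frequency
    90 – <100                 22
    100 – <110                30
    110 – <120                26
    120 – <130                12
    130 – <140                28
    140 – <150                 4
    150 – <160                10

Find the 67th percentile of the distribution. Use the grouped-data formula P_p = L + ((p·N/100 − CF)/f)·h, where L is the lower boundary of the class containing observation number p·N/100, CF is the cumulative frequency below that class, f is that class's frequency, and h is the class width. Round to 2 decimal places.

N = 132; target position k = 67/100 · 132 = 88.44.
Cumulative frequencies: 22, 52, 78, 90, 118, 122, 132.
Observation 88.44 falls in the class 120 – <130.
L = 120, CF = 78, f = 12, h = 10.
P67 = 120 + ((88.44 − 78)/12)·10 = 120 + 8.7 = 128.7.

128.70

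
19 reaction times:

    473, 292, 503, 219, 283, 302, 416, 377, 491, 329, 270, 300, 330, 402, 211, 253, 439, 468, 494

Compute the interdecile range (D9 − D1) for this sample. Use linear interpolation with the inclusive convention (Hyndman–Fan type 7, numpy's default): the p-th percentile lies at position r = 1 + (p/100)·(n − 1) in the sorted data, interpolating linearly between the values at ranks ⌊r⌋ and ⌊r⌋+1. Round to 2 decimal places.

245.40

Sorted: 211, 219, 253, 270, 283, 292, 300, 302, 329, 330, 377, 402, 416, 439, 468, 473, 491, 494, 503.
n = 19.
P10: r = 2.8; ranks 2–3 are 219, 253; interpolating gives 246.2.
P90: r = 17.2; ranks 17–18 are 491, 494; interpolating gives 491.6.
Difference: 491.6 − 246.2 = 245.4.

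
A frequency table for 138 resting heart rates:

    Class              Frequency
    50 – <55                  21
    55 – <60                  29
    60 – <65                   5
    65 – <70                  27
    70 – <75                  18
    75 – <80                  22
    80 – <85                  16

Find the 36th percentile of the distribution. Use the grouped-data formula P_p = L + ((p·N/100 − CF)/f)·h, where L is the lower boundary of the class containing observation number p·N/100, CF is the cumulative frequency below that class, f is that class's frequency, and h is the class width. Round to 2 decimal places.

59.94

N = 138; target position k = 36/100 · 138 = 49.68.
Cumulative frequencies: 21, 50, 55, 82, 100, 122, 138.
Observation 49.68 falls in the class 55 – <60.
L = 55, CF = 21, f = 29, h = 5.
P36 = 55 + ((49.68 − 21)/29)·5 = 55 + 4.94483 = 59.9448.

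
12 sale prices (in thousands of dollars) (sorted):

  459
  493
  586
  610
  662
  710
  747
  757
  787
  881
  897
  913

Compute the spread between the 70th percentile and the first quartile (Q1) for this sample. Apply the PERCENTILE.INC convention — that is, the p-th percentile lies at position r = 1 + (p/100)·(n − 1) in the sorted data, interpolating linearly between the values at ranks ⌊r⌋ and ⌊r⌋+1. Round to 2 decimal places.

174.00

n = 12.
P25: r = 3.75; ranks 3–4 are 586, 610; interpolating gives 604.
P70: r = 8.7; ranks 8–9 are 757, 787; interpolating gives 778.
Difference: 778 − 604 = 174.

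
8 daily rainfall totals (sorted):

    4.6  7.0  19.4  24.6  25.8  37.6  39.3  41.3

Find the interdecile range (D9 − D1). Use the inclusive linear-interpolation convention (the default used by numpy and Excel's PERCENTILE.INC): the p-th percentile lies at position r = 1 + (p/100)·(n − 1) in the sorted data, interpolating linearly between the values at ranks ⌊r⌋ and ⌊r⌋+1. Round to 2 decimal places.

33.62

n = 8.
P10: r = 1.7; ranks 1–2 are 4.6, 7.0; interpolating gives 6.28.
P90: r = 7.3; ranks 7–8 are 39.3, 41.3; interpolating gives 39.9.
Difference: 39.9 − 6.28 = 33.62.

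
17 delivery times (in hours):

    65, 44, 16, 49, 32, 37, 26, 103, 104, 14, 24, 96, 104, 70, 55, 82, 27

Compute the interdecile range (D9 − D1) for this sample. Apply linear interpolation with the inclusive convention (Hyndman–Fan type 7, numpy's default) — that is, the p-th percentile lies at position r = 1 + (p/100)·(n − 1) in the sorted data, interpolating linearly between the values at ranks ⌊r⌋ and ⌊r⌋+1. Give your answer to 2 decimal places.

82.60

Sorted: 14, 16, 24, 26, 27, 32, 37, 44, 49, 55, 65, 70, 82, 96, 103, 104, 104.
n = 17.
P10: r = 2.6; ranks 2–3 are 16, 24; interpolating gives 20.8.
P90: r = 15.4; ranks 15–16 are 103, 104; interpolating gives 103.4.
Difference: 103.4 − 20.8 = 82.6.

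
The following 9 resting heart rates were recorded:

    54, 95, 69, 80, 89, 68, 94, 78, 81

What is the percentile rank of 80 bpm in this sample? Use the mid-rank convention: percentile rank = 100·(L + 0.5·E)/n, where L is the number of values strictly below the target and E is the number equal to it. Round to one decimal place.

50.0

Sorted: 54, 68, 69, 78, 80, 81, 89, 94, 95.
Count below 80: L = 4; count equal: E = 1; n = 9.
Percentile rank = 100·(4 + 0.5·1)/9 = 100·4.5/9 = 50.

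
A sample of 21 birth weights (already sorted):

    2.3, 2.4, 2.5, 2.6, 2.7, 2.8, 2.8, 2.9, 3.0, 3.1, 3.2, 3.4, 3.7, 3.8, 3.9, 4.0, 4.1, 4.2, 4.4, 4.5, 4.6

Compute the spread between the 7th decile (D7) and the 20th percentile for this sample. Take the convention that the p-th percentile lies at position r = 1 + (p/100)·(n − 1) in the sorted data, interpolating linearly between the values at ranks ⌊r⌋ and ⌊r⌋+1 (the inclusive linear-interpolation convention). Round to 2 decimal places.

n = 21.
P20: r = 5 (integer) → 2.7.
P70: r = 15 (integer) → 3.9.
Difference: 3.9 − 2.7 = 1.2.

1.20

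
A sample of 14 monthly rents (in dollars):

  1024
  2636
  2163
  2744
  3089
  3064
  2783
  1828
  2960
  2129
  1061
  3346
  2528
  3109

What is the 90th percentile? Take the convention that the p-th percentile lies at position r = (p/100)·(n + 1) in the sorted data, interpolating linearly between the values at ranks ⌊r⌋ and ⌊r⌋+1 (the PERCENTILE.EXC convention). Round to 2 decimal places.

Sorted: 1024, 1061, 1828, 2129, 2163, 2528, 2636, 2744, 2783, 2960, 3064, 3089, 3109, 3346.
n = 14.
r = (90/100)·(14 + 1) = 13.5.
Rank 13 is 3109 and rank 14 is 3346.
Interpolate: 3109 + 0.5·(3346 − 3109) = 3109 + 0.5·237 = 3227.5.

3227.50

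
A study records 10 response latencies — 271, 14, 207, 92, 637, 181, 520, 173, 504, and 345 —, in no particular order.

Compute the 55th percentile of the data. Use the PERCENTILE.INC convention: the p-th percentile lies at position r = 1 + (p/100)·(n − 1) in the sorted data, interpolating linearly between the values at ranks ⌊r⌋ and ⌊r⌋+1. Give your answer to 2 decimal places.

Sorted: 14, 92, 173, 181, 207, 271, 345, 504, 520, 637.
n = 10.
r = 1 + (55/100)·(10 − 1) = 1 + 4.95 = 5.95.
Rank 5 is 207 and rank 6 is 271.
Interpolate: 207 + 0.95·(271 − 207) = 207 + 0.95·64 = 267.8.

267.80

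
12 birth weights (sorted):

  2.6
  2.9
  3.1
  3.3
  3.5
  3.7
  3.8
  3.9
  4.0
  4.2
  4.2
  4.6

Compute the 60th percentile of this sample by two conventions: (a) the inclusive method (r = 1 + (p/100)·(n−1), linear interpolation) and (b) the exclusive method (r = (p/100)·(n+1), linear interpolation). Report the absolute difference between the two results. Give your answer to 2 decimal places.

n = 12.
(a) r = 7.6; between ranks 7 (3.8) and 8 (3.9): 3.86.
(b) r = 7.8; between ranks 7 (3.8) and 8 (3.9): 3.88.
|3.86 − 3.88| = 0.02.

0.02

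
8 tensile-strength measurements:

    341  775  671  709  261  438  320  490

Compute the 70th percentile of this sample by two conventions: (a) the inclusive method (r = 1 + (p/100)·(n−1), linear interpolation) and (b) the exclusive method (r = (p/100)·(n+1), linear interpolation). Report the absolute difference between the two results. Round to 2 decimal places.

Sorted: 261, 320, 341, 438, 490, 671, 709, 775.
n = 8.
(a) r = 5.9; between ranks 5 (490) and 6 (671): 652.9.
(b) r = 6.3; between ranks 6 (671) and 7 (709): 682.4.
|652.9 − 682.4| = 29.5.

29.50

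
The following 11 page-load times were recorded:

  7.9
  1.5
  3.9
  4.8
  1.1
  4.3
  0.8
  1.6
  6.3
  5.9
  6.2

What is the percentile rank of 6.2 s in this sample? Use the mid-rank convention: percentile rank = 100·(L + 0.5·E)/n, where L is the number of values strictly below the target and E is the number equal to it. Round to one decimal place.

77.3

Sorted: 0.8, 1.1, 1.5, 1.6, 3.9, 4.3, 4.8, 5.9, 6.2, 6.3, 7.9.
Count below 6.2: L = 8; count equal: E = 1; n = 11.
Percentile rank = 100·(8 + 0.5·1)/11 = 100·8.5/11 = 77.27.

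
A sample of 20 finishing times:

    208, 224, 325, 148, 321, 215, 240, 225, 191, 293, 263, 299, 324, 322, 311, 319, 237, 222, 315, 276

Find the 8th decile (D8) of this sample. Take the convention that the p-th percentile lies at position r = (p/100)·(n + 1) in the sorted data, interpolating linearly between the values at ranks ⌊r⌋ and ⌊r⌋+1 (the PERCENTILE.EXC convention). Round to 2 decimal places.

320.60

Sorted: 148, 191, 208, 215, 222, 224, 225, 237, 240, 263, 276, 293, 299, 311, 315, 319, 321, 322, 324, 325.
n = 20.
r = (80/100)·(20 + 1) = 16.8.
Rank 16 is 319 and rank 17 is 321.
Interpolate: 319 + 0.8·(321 − 319) = 319 + 0.8·2 = 320.6.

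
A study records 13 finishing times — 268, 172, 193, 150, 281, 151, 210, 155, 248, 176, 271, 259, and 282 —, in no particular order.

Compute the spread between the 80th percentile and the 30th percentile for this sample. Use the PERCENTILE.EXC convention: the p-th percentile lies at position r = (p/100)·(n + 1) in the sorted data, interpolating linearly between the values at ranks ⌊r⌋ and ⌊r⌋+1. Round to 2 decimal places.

Sorted: 150, 151, 155, 172, 176, 193, 210, 248, 259, 268, 271, 281, 282.
n = 13.
P30: r = 4.2; ranks 4–5 are 172, 176; interpolating gives 172.8.
P80: r = 11.2; ranks 11–12 are 271, 281; interpolating gives 273.
Difference: 273 − 172.8 = 100.2.

100.20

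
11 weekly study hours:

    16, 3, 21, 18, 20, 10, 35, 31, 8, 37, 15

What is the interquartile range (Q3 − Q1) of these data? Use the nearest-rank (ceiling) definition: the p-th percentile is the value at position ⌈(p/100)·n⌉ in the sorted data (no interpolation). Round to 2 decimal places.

Sorted: 3, 8, 10, 15, 16, 18, 20, 21, 31, 35, 37.
n = 11.
P25: rank ⌈25/100·11⌉ = 3 → 10.
P75: rank ⌈75/100·11⌉ = 9 → 31.
Difference: 31 − 10 = 21.

21.00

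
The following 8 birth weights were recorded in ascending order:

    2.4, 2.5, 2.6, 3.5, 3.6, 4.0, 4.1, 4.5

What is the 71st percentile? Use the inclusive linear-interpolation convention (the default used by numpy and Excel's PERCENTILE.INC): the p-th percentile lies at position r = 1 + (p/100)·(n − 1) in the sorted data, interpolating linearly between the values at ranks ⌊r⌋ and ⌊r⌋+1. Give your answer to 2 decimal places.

n = 8.
r = 1 + (71/100)·(8 − 1) = 1 + 4.97 = 5.97.
Rank 5 is 3.6 and rank 6 is 4.0.
Interpolate: 3.6 + 0.97·(4.0 − 3.6) = 3.6 + 0.97·0.4 = 3.988.

3.99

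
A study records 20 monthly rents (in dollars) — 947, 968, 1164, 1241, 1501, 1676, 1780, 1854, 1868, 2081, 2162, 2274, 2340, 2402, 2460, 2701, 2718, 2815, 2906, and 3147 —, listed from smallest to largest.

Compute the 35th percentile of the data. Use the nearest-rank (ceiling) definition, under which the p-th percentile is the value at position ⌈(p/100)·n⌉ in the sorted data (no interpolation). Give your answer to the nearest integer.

n = 20.
Position = ⌈35/100 · 20⌉ = ⌈7⌉ = 7.
The value at rank 7 is 1780.

1780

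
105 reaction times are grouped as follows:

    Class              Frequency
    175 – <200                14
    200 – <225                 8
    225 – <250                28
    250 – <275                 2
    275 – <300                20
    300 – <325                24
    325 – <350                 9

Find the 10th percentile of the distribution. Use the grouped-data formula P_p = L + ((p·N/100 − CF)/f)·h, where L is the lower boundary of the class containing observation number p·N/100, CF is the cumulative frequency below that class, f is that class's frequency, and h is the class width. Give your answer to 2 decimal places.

193.75

N = 105; target position k = 10/100 · 105 = 10.5.
Cumulative frequencies: 14, 22, 50, 52, 72, 96, 105.
Observation 10.5 falls in the class 175 – <200.
L = 175, CF = 0, f = 14, h = 25.
P10 = 175 + ((10.5 − 0)/14)·25 = 175 + 18.75 = 193.75.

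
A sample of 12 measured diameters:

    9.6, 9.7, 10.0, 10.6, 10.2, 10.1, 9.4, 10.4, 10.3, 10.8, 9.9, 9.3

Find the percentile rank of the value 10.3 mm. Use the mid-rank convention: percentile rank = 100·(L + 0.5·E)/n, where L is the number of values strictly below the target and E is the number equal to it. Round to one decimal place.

Sorted: 9.3, 9.4, 9.6, 9.7, 9.9, 10.0, 10.1, 10.2, 10.3, 10.4, 10.6, 10.8.
Count below 10.3: L = 8; count equal: E = 1; n = 12.
Percentile rank = 100·(8 + 0.5·1)/12 = 100·8.5/12 = 70.83.

70.8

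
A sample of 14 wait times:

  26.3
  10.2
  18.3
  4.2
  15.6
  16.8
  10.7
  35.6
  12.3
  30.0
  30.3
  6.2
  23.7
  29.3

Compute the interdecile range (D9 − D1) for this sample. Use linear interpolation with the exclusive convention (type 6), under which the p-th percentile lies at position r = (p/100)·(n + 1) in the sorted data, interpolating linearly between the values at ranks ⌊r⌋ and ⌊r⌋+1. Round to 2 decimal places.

Sorted: 4.2, 6.2, 10.2, 10.7, 12.3, 15.6, 16.8, 18.3, 23.7, 26.3, 29.3, 30.0, 30.3, 35.6.
n = 14.
P10: r = 1.5; ranks 1–2 are 4.2, 6.2; interpolating gives 5.2.
P90: r = 13.5; ranks 13–14 are 30.3, 35.6; interpolating gives 32.95.
Difference: 32.95 − 5.2 = 27.75.

27.75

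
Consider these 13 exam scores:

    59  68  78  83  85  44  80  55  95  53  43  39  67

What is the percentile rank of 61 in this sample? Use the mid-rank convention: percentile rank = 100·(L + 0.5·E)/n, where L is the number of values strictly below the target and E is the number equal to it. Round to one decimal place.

46.2

Sorted: 39, 43, 44, 53, 55, 59, 67, 68, 78, 80, 83, 85, 95.
Count below 61: L = 6; count equal: E = 0; n = 13.
Percentile rank = 100·(6 + 0.5·0)/13 = 100·6/13 = 46.15.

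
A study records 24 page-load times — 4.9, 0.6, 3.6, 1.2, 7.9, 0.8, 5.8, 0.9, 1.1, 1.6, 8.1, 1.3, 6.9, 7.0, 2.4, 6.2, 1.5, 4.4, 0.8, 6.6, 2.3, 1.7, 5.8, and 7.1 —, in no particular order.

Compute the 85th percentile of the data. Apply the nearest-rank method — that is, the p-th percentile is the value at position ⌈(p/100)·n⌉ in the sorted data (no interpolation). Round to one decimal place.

Sorted: 0.6, 0.8, 0.8, 0.9, 1.1, 1.2, 1.3, 1.5, 1.6, 1.7, 2.3, 2.4, 3.6, 4.4, 4.9, 5.8, 5.8, 6.2, 6.6, 6.9, 7.0, 7.1, 7.9, 8.1.
n = 24.
Position = ⌈85/100 · 24⌉ = ⌈20.4⌉ = 21.
The value at rank 21 is 7.0.

7.0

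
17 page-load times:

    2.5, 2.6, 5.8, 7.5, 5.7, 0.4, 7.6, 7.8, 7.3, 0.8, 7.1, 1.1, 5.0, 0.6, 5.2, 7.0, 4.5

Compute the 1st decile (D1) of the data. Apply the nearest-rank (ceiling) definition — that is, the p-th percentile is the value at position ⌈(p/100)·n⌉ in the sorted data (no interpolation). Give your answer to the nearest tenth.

Sorted: 0.4, 0.6, 0.8, 1.1, 2.5, 2.6, 4.5, 5.0, 5.2, 5.7, 5.8, 7.0, 7.1, 7.3, 7.5, 7.6, 7.8.
n = 17.
Position = ⌈10/100 · 17⌉ = ⌈1.7⌉ = 2.
The value at rank 2 is 0.6.

0.6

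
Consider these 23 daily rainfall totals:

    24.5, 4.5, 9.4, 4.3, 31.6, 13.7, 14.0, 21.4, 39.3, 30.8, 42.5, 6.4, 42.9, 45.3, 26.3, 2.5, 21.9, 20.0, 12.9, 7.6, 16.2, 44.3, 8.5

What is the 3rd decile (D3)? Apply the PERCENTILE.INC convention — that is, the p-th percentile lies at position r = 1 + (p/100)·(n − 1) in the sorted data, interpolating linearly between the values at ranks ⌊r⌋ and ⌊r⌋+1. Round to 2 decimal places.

Sorted: 2.5, 4.3, 4.5, 6.4, 7.6, 8.5, 9.4, 12.9, 13.7, 14.0, 16.2, 20.0, 21.4, 21.9, 24.5, 26.3, 30.8, 31.6, 39.3, 42.5, 42.9, 44.3, 45.3.
n = 23.
r = 1 + (30/100)·(23 − 1) = 1 + 6.6 = 7.6.
Rank 7 is 9.4 and rank 8 is 12.9.
Interpolate: 9.4 + 0.6·(12.9 − 9.4) = 9.4 + 0.6·3.5 = 11.5.

11.50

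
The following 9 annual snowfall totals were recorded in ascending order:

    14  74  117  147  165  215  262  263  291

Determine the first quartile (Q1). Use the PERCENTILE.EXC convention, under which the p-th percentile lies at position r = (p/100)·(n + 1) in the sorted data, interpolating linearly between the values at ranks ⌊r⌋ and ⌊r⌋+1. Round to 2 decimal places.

95.50

n = 9.
r = (25/100)·(9 + 1) = 2.5.
Rank 2 is 74 and rank 3 is 117.
Interpolate: 74 + 0.5·(117 − 74) = 74 + 0.5·43 = 95.5.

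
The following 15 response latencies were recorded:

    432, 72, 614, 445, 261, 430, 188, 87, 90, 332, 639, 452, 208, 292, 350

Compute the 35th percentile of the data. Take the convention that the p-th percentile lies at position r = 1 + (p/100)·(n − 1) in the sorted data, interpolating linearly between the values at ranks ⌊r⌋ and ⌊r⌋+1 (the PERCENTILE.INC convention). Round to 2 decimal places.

Sorted: 72, 87, 90, 188, 208, 261, 292, 332, 350, 430, 432, 445, 452, 614, 639.
n = 15.
r = 1 + (35/100)·(15 − 1) = 1 + 4.9 = 5.9.
Rank 5 is 208 and rank 6 is 261.
Interpolate: 208 + 0.9·(261 − 208) = 208 + 0.9·53 = 255.7.

255.70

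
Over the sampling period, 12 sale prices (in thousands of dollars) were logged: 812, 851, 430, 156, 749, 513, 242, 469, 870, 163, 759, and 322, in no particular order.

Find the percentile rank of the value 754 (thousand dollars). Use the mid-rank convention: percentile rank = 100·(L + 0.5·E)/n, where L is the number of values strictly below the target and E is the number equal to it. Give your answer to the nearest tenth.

66.7

Sorted: 156, 163, 242, 322, 430, 469, 513, 749, 759, 812, 851, 870.
Count below 754: L = 8; count equal: E = 0; n = 12.
Percentile rank = 100·(8 + 0.5·0)/12 = 100·8/12 = 66.67.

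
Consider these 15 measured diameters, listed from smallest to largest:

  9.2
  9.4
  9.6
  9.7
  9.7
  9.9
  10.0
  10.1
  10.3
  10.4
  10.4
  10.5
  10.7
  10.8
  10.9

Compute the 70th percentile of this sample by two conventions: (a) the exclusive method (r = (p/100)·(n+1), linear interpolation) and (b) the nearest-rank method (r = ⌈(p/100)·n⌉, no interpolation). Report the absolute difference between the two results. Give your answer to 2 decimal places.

n = 15.
(a) r = 11.2; between ranks 11 (10.4) and 12 (10.5): 10.42.
(b) the nearest-rank method: rank 11 → 10.4.
|10.42 − 10.4| = 0.02.

0.02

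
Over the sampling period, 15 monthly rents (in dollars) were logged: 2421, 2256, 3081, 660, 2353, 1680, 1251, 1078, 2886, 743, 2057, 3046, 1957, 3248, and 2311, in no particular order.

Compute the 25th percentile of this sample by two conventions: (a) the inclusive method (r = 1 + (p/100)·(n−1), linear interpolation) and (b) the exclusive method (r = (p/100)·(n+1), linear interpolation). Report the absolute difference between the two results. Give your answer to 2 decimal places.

Sorted: 660, 743, 1078, 1251, 1680, 1957, 2057, 2256, 2311, 2353, 2421, 2886, 3046, 3081, 3248.
n = 15.
(a) r = 4.5; between ranks 4 (1251) and 5 (1680): 1465.5.
(b) r = 4 → value at rank 4 = 1251.
|1465.5 − 1251| = 214.5.

214.50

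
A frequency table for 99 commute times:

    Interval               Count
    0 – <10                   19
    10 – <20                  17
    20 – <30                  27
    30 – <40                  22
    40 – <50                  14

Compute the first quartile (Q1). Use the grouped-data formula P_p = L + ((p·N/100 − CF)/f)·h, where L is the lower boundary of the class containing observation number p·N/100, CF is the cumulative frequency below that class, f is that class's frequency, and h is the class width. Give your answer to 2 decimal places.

13.38

N = 99; target position k = 25/100 · 99 = 24.75.
Cumulative frequencies: 19, 36, 63, 85, 99.
Observation 24.75 falls in the class 10 – <20.
L = 10, CF = 19, f = 17, h = 10.
P25 = 10 + ((24.75 − 19)/17)·10 = 10 + 3.38235 = 13.3824.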